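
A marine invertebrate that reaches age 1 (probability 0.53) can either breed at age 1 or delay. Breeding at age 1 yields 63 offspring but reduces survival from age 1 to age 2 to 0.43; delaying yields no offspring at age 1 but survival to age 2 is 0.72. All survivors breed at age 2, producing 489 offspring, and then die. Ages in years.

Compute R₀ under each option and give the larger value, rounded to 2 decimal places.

breed at age 1: R₀ = 0.53 × (63 + 0.43 × 489) = 0.53 × 273.2700 = 144.8331
delay to age 2: R₀ = 0.53 × (0.72 × 489) = 0.53 × 352.0800 = 186.6024
Higher: delay to age 2 (186.6024).

186.60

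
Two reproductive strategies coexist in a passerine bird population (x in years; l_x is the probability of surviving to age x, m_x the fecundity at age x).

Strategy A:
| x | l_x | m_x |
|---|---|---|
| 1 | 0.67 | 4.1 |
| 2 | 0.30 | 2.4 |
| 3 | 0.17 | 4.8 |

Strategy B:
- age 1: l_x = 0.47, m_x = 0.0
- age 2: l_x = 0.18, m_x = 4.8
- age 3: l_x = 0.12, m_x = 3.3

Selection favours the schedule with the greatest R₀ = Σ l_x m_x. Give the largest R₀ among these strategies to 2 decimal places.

4.28

Strategy A: R₀ = 0.67×4.1 + 0.30×2.4 + 0.17×4.8 = 4.2830
Strategy B: R₀ = 0.47×0.0 + 0.18×4.8 + 0.12×3.3 = 1.2600
Highest R₀: strategy A with 4.2830.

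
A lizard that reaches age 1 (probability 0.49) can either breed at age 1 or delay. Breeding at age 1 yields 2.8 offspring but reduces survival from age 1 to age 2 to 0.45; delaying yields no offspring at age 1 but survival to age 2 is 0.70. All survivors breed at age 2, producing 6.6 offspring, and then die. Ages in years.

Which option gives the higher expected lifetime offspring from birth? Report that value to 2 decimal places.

2.83

breed at age 1: R₀ = 0.49 × (2.8 + 0.45 × 6.6) = 0.49 × 5.7700 = 2.8273
delay to age 2: R₀ = 0.49 × (0.70 × 6.6) = 0.49 × 4.6200 = 2.2638
Higher: breed at age 1 (2.8273).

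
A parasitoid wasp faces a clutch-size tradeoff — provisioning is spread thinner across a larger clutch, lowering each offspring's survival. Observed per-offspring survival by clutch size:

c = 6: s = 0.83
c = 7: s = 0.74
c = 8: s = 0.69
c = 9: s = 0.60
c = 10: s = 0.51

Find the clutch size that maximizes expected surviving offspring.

8

Expected surviving offspring = c × s(c):
  c=6: 6 × 0.83 = 4.980
  c=7: 7 × 0.74 = 5.180
  c=8: 8 × 0.69 = 5.520
  c=9: 9 × 0.60 = 5.400
  c=10: 10 × 0.51 = 5.100
Maximum at c = 8 (5.520 surviving offspring).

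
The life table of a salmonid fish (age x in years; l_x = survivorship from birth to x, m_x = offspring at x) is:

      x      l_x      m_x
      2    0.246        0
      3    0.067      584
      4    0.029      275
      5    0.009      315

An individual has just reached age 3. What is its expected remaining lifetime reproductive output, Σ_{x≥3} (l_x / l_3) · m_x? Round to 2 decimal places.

l_3 = 0.067. Conditional survival from age 3 to x is l_x / l_3.
  x=3: (0.067/0.067) × 584 = 584.0000
  x=4: (0.029/0.067) × 275 = 119.0299
  x=5: (0.009/0.067) × 315 = 42.3134
Sum = 584.0000 + 119.0299 + 42.3134 = 745.3433

745.34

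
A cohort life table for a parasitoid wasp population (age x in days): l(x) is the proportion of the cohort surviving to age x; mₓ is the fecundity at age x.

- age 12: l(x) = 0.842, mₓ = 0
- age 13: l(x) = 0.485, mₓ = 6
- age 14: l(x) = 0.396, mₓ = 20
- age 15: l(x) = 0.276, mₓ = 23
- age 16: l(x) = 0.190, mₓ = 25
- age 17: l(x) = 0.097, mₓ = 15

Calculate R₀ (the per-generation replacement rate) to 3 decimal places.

R₀ = Σ l(x) mₓ:
  age 12: 0.842 × 0 = 0.0000
  age 13: 0.485 × 6 = 2.9100
  age 14: 0.396 × 20 = 7.9200
  age 15: 0.276 × 23 = 6.3480
  age 16: 0.190 × 25 = 4.7500
  age 17: 0.097 × 15 = 1.4550
R₀ = 0.0000 + 2.9100 + 7.9200 + 6.3480 + 4.7500 + 1.4550 = 23.3830

23.383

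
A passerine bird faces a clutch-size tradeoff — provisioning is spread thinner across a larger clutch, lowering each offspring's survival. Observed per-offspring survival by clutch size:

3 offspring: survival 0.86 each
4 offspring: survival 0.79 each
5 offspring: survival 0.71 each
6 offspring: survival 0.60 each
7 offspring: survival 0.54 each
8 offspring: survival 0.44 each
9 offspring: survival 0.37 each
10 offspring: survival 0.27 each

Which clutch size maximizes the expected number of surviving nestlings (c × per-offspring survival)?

Expected surviving nestlings = c × s(c):
  c=3: 3 × 0.86 = 2.580
  c=4: 4 × 0.79 = 3.160
  c=5: 5 × 0.71 = 3.550
  c=6: 6 × 0.60 = 3.600
  c=7: 7 × 0.54 = 3.780
  c=8: 8 × 0.44 = 3.520
  c=9: 9 × 0.37 = 3.330
  c=10: 10 × 0.27 = 2.700
Maximum at c = 7 (3.780 surviving nestlings).

7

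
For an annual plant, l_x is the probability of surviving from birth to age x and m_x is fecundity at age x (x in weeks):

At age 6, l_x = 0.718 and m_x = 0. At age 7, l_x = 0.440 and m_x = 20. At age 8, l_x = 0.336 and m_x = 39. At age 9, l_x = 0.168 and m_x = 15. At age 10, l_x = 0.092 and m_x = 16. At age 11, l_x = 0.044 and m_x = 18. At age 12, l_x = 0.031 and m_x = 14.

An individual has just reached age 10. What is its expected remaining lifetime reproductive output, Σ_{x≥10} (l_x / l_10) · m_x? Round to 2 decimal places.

29.33

l_10 = 0.092. Conditional survival from age 10 to x is l_x / l_10.
  x=10: (0.092/0.092) × 16 = 16.0000
  x=11: (0.044/0.092) × 18 = 8.6087
  x=12: (0.031/0.092) × 14 = 4.7174
Sum = 16.0000 + 8.6087 + 4.7174 = 29.3261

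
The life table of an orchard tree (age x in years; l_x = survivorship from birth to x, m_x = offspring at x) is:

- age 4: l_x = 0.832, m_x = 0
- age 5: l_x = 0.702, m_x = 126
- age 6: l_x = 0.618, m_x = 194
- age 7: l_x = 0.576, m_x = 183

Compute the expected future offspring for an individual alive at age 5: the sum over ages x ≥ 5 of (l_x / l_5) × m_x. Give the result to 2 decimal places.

l_5 = 0.702. Conditional survival from age 5 to x is l_x / l_5.
  x=5: (0.702/0.702) × 126 = 126.0000
  x=6: (0.618/0.702) × 194 = 170.7863
  x=7: (0.576/0.702) × 183 = 150.1538
Sum = 126.0000 + 170.7863 + 150.1538 = 446.9402

446.94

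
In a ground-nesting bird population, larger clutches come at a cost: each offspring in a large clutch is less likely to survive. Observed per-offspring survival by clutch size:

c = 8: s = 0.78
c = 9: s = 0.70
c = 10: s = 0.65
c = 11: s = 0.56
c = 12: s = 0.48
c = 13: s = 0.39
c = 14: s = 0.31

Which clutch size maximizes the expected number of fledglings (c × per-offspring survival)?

Expected fledglings = c × s(c):
  c=8: 8 × 0.78 = 6.240
  c=9: 9 × 0.70 = 6.300
  c=10: 10 × 0.65 = 6.500
  c=11: 11 × 0.56 = 6.160
  c=12: 12 × 0.48 = 5.760
  c=13: 13 × 0.39 = 5.070
  c=14: 14 × 0.31 = 4.340
Maximum at c = 10 (6.500 fledglings).

10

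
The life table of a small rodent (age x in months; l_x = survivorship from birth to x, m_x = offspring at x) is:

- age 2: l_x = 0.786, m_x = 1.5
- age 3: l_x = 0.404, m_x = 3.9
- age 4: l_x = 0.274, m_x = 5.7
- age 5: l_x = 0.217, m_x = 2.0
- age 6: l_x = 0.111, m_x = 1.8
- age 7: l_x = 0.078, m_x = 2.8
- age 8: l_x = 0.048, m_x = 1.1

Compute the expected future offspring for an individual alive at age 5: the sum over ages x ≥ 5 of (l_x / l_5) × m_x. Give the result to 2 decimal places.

4.17

l_5 = 0.217. Conditional survival from age 5 to x is l_x / l_5.
  x=5: (0.217/0.217) × 2.0 = 2.0000
  x=6: (0.111/0.217) × 1.8 = 0.9207
  x=7: (0.078/0.217) × 2.8 = 1.0065
  x=8: (0.048/0.217) × 1.1 = 0.2433
Sum = 2.0000 + 0.9207 + 1.0065 + 0.2433 = 4.1705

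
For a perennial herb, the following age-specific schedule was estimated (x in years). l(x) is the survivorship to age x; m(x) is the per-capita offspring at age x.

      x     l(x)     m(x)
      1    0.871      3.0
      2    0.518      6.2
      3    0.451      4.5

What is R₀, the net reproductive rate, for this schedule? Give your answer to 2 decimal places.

7.85

R₀ = Σ l(x) m(x):
  age 1: 0.871 × 3.0 = 2.6130
  age 2: 0.518 × 6.2 = 3.2116
  age 3: 0.451 × 4.5 = 2.0295
R₀ = 2.6130 + 3.2116 + 2.0295 = 7.8541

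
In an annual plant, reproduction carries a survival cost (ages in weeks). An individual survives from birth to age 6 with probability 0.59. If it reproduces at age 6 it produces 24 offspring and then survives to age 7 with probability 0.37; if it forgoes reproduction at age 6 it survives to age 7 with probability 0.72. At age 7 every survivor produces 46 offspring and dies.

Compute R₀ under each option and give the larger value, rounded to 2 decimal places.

24.20

breed at age 6: R₀ = 0.59 × (24 + 0.37 × 46) = 0.59 × 41.0200 = 24.2018
delay to age 7: R₀ = 0.59 × (0.72 × 46) = 0.59 × 33.1200 = 19.5408
Higher: breed at age 6 (24.2018).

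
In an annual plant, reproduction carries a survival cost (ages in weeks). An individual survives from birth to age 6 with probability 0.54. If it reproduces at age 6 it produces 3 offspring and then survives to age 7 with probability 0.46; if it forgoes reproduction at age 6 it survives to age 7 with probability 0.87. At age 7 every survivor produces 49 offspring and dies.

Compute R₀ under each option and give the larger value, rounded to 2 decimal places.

23.02

breed at age 6: R₀ = 0.54 × (3 + 0.46 × 49) = 0.54 × 25.5400 = 13.7916
delay to age 7: R₀ = 0.54 × (0.87 × 49) = 0.54 × 42.6300 = 23.0202
Higher: delay to age 7 (23.0202).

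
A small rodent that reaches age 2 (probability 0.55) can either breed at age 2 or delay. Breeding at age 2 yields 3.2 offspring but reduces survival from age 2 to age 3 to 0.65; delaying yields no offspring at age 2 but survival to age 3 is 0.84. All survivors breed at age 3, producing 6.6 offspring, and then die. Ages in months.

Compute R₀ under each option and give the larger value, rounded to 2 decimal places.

4.12

breed at age 2: R₀ = 0.55 × (3.2 + 0.65 × 6.6) = 0.55 × 7.4900 = 4.1195
delay to age 3: R₀ = 0.55 × (0.84 × 6.6) = 0.55 × 5.5440 = 3.0492
Higher: breed at age 2 (4.1195).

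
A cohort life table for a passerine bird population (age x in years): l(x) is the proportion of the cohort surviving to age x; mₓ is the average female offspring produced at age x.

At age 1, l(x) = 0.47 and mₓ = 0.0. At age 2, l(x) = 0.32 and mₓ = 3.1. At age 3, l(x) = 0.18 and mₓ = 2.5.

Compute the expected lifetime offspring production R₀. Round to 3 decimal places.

R₀ = Σ l(x) mₓ:
  age 1: 0.47 × 0.0 = 0.0000
  age 2: 0.32 × 3.1 = 0.9920
  age 3: 0.18 × 2.5 = 0.4500
R₀ = 0.0000 + 0.9920 + 0.4500 = 1.4420

1.442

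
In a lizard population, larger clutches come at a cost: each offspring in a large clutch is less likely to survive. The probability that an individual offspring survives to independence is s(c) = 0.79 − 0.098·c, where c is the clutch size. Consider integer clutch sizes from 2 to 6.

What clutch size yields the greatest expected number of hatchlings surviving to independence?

Expected hatchlings surviving to independence = c × s(c):
  c=2: 2 × 0.594 = 1.188
  c=3: 3 × 0.496 = 1.488
  c=4: 4 × 0.398 = 1.592
  c=5: 5 × 0.300 = 1.500
  c=6: 6 × 0.202 = 1.212
Maximum at c = 4 (1.592 hatchlings surviving to independence).

4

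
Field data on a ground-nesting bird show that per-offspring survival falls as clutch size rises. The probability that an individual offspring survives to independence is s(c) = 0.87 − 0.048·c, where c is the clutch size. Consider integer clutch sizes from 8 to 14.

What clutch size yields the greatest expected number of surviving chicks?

Expected surviving chicks = c × s(c):
  c=8: 8 × 0.486 = 3.888
  c=9: 9 × 0.438 = 3.942
  c=10: 10 × 0.390 = 3.900
  c=11: 11 × 0.342 = 3.762
  c=12: 12 × 0.294 = 3.528
  c=13: 13 × 0.246 = 3.198
  c=14: 14 × 0.198 = 2.772
Maximum at c = 9 (3.942 surviving chicks).

9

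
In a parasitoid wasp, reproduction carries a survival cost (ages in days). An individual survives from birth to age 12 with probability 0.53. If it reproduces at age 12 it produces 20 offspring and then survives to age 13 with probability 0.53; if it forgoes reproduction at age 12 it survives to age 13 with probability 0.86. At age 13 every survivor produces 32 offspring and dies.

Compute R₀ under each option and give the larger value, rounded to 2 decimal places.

breed at age 12: R₀ = 0.53 × (20 + 0.53 × 32) = 0.53 × 36.9600 = 19.5888
delay to age 13: R₀ = 0.53 × (0.86 × 32) = 0.53 × 27.5200 = 14.5856
Higher: breed at age 12 (19.5888).

19.59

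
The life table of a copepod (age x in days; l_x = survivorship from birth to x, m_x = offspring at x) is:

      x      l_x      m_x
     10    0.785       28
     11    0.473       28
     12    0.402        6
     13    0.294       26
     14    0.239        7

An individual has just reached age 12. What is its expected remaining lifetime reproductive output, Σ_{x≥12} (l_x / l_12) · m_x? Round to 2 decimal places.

l_12 = 0.402. Conditional survival from age 12 to x is l_x / l_12.
  x=12: (0.402/0.402) × 6 = 6.0000
  x=13: (0.294/0.402) × 26 = 19.0149
  x=14: (0.239/0.402) × 7 = 4.1617
Sum = 6.0000 + 19.0149 + 4.1617 = 29.1766

29.18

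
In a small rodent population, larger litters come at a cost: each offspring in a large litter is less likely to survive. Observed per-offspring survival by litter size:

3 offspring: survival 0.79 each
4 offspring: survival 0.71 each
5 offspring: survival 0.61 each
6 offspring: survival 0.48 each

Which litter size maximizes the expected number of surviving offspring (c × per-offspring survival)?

Expected surviving offspring = c × s(c):
  c=3: 3 × 0.79 = 2.370
  c=4: 4 × 0.71 = 2.840
  c=5: 5 × 0.61 = 3.050
  c=6: 6 × 0.48 = 2.880
Maximum at c = 5 (3.050 surviving offspring).

5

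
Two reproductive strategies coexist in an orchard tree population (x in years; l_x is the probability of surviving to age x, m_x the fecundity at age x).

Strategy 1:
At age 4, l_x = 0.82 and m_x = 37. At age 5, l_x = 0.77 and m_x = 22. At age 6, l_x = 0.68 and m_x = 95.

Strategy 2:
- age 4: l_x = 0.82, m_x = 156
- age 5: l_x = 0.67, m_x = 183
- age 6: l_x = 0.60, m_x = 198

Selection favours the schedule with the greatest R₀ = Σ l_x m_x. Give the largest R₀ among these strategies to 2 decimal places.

Strategy 1: R₀ = 0.82×37 + 0.77×22 + 0.68×95 = 111.8800
Strategy 2: R₀ = 0.82×156 + 0.67×183 + 0.60×198 = 369.3300
Highest R₀: strategy 2 with 369.3300.

369.33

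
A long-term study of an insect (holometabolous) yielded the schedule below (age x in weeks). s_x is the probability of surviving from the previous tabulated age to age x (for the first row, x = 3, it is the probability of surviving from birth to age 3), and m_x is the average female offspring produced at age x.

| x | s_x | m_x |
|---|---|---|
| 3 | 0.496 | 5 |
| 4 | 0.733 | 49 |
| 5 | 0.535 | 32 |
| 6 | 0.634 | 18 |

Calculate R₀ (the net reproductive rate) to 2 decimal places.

Survivorship from birth: l_x = s_3·s_4·…·s_x.
  l_3 = 0.49600
  l_4 = 0.36357
  l_5 = 0.19451
  l_6 = 0.12332
R₀ = Σ l_x m_x:
  age 3: 0.49600 × 5 = 2.4800
  age 4: 0.36357 × 49 = 17.8149
  age 5: 0.19451 × 32 = 6.2243
  age 6: 0.12332 × 18 = 2.2198
R₀ = 2.4800 + 17.8149 + 6.2243 + 2.2198 = 28.7390

28.74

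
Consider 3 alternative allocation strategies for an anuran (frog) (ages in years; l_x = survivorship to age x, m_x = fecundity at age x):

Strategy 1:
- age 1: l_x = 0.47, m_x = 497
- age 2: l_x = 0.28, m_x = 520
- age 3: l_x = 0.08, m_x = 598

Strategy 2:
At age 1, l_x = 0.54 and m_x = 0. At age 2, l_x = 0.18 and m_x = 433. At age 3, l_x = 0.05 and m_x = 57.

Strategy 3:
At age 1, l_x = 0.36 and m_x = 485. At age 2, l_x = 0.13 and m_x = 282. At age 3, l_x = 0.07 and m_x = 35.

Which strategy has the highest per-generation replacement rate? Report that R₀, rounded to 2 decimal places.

427.03

Strategy 1: R₀ = 0.47×497 + 0.28×520 + 0.08×598 = 427.0300
Strategy 2: R₀ = 0.54×0 + 0.18×433 + 0.05×57 = 80.7900
Strategy 3: R₀ = 0.36×485 + 0.13×282 + 0.07×35 = 213.7100
Highest R₀: strategy 1 with 427.0300.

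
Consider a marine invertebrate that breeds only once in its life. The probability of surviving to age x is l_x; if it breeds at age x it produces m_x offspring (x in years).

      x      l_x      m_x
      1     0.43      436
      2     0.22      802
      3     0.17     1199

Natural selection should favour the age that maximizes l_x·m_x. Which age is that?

Expected offspring if breeding at age x = l_x × m_x:
  age 1: 0.43 × 436 = 187.480
  age 2: 0.22 × 802 = 176.440
  age 3: 0.17 × 1199 = 203.830
Maximum at age 3 (203.830).

3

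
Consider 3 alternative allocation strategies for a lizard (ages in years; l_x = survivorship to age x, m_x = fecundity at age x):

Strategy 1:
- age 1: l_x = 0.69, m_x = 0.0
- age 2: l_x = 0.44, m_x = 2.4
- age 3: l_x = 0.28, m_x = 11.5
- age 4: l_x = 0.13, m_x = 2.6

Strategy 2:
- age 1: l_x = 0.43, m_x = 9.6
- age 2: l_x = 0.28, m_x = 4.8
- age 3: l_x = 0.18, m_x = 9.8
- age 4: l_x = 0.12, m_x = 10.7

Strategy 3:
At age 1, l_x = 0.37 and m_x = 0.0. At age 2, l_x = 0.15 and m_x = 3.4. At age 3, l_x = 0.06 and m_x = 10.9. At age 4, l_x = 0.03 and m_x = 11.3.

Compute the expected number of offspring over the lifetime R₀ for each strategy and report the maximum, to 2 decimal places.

Strategy 1: R₀ = 0.69×0.0 + 0.44×2.4 + 0.28×11.5 + 0.13×2.6 = 4.6140
Strategy 2: R₀ = 0.43×9.6 + 0.28×4.8 + 0.18×9.8 + 0.12×10.7 = 8.5200
Strategy 3: R₀ = 0.37×0.0 + 0.15×3.4 + 0.06×10.9 + 0.03×11.3 = 1.5030
Highest R₀: strategy 2 with 8.5200.

8.52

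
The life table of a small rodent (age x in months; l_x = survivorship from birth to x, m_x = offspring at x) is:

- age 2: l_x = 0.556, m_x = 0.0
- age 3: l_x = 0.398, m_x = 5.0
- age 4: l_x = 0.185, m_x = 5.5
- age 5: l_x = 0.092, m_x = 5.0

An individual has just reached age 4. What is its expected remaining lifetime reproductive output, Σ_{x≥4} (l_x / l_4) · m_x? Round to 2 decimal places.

7.99

l_4 = 0.185. Conditional survival from age 4 to x is l_x / l_4.
  x=4: (0.185/0.185) × 5.5 = 5.5000
  x=5: (0.092/0.185) × 5.0 = 2.4865
Sum = 5.5000 + 2.4865 = 7.9865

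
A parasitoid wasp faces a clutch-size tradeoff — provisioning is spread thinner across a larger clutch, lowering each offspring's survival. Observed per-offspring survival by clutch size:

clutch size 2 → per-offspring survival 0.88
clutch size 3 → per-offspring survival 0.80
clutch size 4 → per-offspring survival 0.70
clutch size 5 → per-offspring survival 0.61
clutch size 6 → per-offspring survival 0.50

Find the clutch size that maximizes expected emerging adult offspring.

5

Expected emerging adult offspring = c × s(c):
  c=2: 2 × 0.88 = 1.760
  c=3: 3 × 0.80 = 2.400
  c=4: 4 × 0.70 = 2.800
  c=5: 5 × 0.61 = 3.050
  c=6: 6 × 0.50 = 3.000
Maximum at c = 5 (3.050 emerging adult offspring).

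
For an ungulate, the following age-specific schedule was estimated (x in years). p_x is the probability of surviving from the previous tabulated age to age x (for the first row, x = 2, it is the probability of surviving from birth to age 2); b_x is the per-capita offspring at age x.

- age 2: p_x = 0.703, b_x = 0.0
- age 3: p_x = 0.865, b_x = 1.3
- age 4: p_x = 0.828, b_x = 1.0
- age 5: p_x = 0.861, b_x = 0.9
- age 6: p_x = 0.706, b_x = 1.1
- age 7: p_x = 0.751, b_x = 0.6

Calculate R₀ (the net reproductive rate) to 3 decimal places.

2.159

Survivorship from birth: l_x = p_2·p_3·…·p_x.
  l_2 = 0.70300
  l_3 = 0.60809
  l_4 = 0.50350
  l_5 = 0.43352
  l_6 = 0.30606
  l_7 = 0.22985
R₀ = Σ l_x b_x:
  age 2: 0.70300 × 0.0 = 0.0000
  age 3: 0.60809 × 1.3 = 0.7905
  age 4: 0.50350 × 1.0 = 0.5035
  age 5: 0.43352 × 0.9 = 0.3902
  age 6: 0.30606 × 1.1 = 0.3367
  age 7: 0.22985 × 0.6 = 0.1379
R₀ = 0.0000 + 0.7905 + 0.5035 + 0.3902 + 0.3367 + 0.1379 = 2.1588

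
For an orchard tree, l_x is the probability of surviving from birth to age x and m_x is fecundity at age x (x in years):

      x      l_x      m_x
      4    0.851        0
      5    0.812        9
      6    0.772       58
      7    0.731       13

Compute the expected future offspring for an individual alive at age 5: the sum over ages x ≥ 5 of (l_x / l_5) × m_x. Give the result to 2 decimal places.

75.85

l_5 = 0.812. Conditional survival from age 5 to x is l_x / l_5.
  x=5: (0.812/0.812) × 9 = 9.0000
  x=6: (0.772/0.812) × 58 = 55.1429
  x=7: (0.731/0.812) × 13 = 11.7032
Sum = 9.0000 + 55.1429 + 11.7032 = 75.8461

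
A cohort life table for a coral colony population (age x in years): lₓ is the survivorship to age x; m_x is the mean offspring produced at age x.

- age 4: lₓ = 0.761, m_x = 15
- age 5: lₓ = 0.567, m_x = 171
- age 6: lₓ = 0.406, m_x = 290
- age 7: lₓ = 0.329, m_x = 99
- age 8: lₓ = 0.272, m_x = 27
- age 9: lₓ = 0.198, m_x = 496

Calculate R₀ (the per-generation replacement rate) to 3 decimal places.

R₀ = Σ lₓ m_x:
  age 4: 0.761 × 15 = 11.4150
  age 5: 0.567 × 171 = 96.9570
  age 6: 0.406 × 290 = 117.7400
  age 7: 0.329 × 99 = 32.5710
  age 8: 0.272 × 27 = 7.3440
  age 9: 0.198 × 496 = 98.2080
R₀ = 11.4150 + 96.9570 + 117.7400 + 32.5710 + 7.3440 + 98.2080 = 364.2350

364.235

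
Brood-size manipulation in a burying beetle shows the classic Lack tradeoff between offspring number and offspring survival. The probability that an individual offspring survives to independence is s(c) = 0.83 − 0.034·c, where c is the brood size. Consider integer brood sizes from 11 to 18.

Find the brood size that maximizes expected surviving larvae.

Expected surviving larvae = c × s(c):
  c=11: 11 × 0.456 = 5.016
  c=12: 12 × 0.422 = 5.064
  c=13: 13 × 0.388 = 5.044
  c=14: 14 × 0.354 = 4.956
  c=15: 15 × 0.320 = 4.800
  c=16: 16 × 0.286 = 4.576
  c=17: 17 × 0.252 = 4.284
  c=18: 18 × 0.218 = 3.924
Maximum at c = 12 (5.064 surviving larvae).

12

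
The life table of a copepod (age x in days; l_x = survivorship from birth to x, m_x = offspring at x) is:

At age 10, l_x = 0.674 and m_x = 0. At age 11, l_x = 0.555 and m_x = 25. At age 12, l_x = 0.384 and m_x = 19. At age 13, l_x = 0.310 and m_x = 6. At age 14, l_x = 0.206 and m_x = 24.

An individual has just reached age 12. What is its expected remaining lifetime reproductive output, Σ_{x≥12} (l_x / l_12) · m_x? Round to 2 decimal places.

l_12 = 0.384. Conditional survival from age 12 to x is l_x / l_12.
  x=12: (0.384/0.384) × 19 = 19.0000
  x=13: (0.310/0.384) × 6 = 4.8438
  x=14: (0.206/0.384) × 24 = 12.8750
Sum = 19.0000 + 4.8438 + 12.8750 = 36.7188

36.72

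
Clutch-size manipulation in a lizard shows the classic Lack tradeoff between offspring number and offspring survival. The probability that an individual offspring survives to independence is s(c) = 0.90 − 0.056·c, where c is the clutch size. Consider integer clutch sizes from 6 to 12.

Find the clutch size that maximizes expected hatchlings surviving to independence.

Expected hatchlings surviving to independence = c × s(c):
  c=6: 6 × 0.564 = 3.384
  c=7: 7 × 0.508 = 3.556
  c=8: 8 × 0.452 = 3.616
  c=9: 9 × 0.396 = 3.564
  c=10: 10 × 0.340 = 3.400
  c=11: 11 × 0.284 = 3.124
  c=12: 12 × 0.228 = 2.736
Maximum at c = 8 (3.616 hatchlings surviving to independence).

8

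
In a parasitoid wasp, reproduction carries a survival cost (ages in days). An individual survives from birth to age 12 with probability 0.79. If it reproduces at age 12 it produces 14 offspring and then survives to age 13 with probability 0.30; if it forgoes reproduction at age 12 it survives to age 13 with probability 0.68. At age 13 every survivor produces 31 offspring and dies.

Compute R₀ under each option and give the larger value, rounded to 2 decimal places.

breed at age 12: R₀ = 0.79 × (14 + 0.30 × 31) = 0.79 × 23.3000 = 18.4070
delay to age 13: R₀ = 0.79 × (0.68 × 31) = 0.79 × 21.0800 = 16.6532
Higher: breed at age 12 (18.4070).

18.41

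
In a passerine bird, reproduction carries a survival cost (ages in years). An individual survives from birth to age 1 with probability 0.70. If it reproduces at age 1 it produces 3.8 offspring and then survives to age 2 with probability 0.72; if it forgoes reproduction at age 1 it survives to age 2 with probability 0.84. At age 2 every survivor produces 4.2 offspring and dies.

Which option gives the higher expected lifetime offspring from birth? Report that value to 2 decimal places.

4.78

breed at age 1: R₀ = 0.70 × (3.8 + 0.72 × 4.2) = 0.70 × 6.8240 = 4.7768
delay to age 2: R₀ = 0.70 × (0.84 × 4.2) = 0.70 × 3.5280 = 2.4696
Higher: breed at age 1 (4.7768).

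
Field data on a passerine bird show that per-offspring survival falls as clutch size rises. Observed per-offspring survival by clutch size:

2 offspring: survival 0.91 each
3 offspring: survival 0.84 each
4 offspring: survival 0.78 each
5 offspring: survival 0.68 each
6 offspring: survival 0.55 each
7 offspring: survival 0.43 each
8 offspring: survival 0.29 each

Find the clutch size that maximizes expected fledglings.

5

Expected fledglings = c × s(c):
  c=2: 2 × 0.91 = 1.820
  c=3: 3 × 0.84 = 2.520
  c=4: 4 × 0.78 = 3.120
  c=5: 5 × 0.68 = 3.400
  c=6: 6 × 0.55 = 3.300
  c=7: 7 × 0.43 = 3.010
  c=8: 8 × 0.29 = 2.320
Maximum at c = 5 (3.400 fledglings).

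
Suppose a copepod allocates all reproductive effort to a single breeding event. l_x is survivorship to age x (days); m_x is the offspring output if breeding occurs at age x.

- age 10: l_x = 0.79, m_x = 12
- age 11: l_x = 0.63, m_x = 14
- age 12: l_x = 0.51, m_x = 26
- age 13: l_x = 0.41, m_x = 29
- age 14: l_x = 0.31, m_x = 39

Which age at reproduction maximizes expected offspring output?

12

Expected offspring if breeding at age x = l_x × m_x:
  age 10: 0.79 × 12 = 9.480
  age 11: 0.63 × 14 = 8.820
  age 12: 0.51 × 26 = 13.260
  age 13: 0.41 × 29 = 11.890
  age 14: 0.31 × 39 = 12.090
Maximum at age 12 (13.260).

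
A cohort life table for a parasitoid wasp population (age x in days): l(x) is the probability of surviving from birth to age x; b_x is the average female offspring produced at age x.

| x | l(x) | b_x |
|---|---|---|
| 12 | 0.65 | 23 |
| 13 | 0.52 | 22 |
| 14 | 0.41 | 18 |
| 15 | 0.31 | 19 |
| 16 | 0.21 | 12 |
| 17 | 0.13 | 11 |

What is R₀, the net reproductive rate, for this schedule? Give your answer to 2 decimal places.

43.61

R₀ = Σ l(x) b_x:
  age 12: 0.65 × 23 = 14.9500
  age 13: 0.52 × 22 = 11.4400
  age 14: 0.41 × 18 = 7.3800
  age 15: 0.31 × 19 = 5.8900
  age 16: 0.21 × 12 = 2.5200
  age 17: 0.13 × 11 = 1.4300
R₀ = 14.9500 + 11.4400 + 7.3800 + 5.8900 + 2.5200 + 1.4300 = 43.6100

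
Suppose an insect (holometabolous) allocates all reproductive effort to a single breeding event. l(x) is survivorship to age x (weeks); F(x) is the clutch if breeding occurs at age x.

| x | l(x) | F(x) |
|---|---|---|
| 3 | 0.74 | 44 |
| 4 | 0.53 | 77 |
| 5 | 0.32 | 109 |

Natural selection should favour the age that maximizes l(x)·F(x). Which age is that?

4

Expected offspring if breeding at age x = l(x) × F(x):
  age 3: 0.74 × 44 = 32.560
  age 4: 0.53 × 77 = 40.810
  age 5: 0.32 × 109 = 34.880
Maximum at age 4 (40.810).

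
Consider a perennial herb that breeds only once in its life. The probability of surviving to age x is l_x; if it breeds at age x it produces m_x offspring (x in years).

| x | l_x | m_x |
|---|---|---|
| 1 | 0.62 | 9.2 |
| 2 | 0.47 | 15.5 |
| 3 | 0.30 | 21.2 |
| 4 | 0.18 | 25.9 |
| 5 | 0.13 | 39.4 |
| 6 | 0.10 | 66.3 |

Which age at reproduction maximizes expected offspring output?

Expected offspring if breeding at age x = l_x × m_x:
  age 1: 0.62 × 9.2 = 5.704
  age 2: 0.47 × 15.5 = 7.285
  age 3: 0.30 × 21.2 = 6.360
  age 4: 0.18 × 25.9 = 4.662
  age 5: 0.13 × 39.4 = 5.122
  age 6: 0.10 × 66.3 = 6.630
Maximum at age 2 (7.285).

2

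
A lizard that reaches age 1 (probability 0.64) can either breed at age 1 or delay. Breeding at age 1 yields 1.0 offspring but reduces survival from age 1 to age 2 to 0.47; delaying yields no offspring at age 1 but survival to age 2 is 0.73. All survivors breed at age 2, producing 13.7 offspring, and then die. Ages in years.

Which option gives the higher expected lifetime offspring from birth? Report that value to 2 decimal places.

6.40

breed at age 1: R₀ = 0.64 × (1.0 + 0.47 × 13.7) = 0.64 × 7.4390 = 4.7610
delay to age 2: R₀ = 0.64 × (0.73 × 13.7) = 0.64 × 10.0010 = 6.4006
Higher: delay to age 2 (6.4006).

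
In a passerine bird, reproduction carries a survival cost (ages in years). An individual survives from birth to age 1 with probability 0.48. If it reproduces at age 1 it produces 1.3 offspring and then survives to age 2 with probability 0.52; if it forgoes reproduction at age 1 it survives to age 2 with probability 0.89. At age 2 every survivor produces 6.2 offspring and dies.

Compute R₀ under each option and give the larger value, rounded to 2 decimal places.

2.65

breed at age 1: R₀ = 0.48 × (1.3 + 0.52 × 6.2) = 0.48 × 4.5240 = 2.1715
delay to age 2: R₀ = 0.48 × (0.89 × 6.2) = 0.48 × 5.5180 = 2.6486
Higher: delay to age 2 (2.6486).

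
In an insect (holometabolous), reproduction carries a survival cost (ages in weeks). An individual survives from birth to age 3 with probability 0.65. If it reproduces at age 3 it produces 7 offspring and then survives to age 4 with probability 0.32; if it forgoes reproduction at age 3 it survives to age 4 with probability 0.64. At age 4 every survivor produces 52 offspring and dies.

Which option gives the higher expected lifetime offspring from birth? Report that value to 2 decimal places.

breed at age 3: R₀ = 0.65 × (7 + 0.32 × 52) = 0.65 × 23.6400 = 15.3660
delay to age 4: R₀ = 0.65 × (0.64 × 52) = 0.65 × 33.2800 = 21.6320
Higher: delay to age 4 (21.6320).

21.63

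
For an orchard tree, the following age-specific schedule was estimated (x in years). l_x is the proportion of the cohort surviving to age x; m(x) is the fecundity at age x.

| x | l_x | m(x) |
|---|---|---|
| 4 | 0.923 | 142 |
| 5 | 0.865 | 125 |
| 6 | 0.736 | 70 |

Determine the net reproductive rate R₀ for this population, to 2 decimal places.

R₀ = Σ l_x m(x):
  age 4: 0.923 × 142 = 131.0660
  age 5: 0.865 × 125 = 108.1250
  age 6: 0.736 × 70 = 51.5200
R₀ = 131.0660 + 108.1250 + 51.5200 = 290.7110

290.71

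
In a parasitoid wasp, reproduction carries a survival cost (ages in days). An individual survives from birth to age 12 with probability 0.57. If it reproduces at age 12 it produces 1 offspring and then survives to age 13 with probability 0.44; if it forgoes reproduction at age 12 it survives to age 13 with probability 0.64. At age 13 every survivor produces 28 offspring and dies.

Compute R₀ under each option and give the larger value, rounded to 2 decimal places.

breed at age 12: R₀ = 0.57 × (1 + 0.44 × 28) = 0.57 × 13.3200 = 7.5924
delay to age 13: R₀ = 0.57 × (0.64 × 28) = 0.57 × 17.9200 = 10.2144
Higher: delay to age 13 (10.2144).

10.21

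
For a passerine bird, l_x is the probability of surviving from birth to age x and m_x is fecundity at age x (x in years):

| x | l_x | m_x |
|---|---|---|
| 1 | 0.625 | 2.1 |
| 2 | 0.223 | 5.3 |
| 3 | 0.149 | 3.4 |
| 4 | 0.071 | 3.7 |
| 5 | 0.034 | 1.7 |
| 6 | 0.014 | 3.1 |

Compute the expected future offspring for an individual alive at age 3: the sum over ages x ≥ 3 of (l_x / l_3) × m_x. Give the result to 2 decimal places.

l_3 = 0.149. Conditional survival from age 3 to x is l_x / l_3.
  x=3: (0.149/0.149) × 3.4 = 3.4000
  x=4: (0.071/0.149) × 3.7 = 1.7631
  x=5: (0.034/0.149) × 1.7 = 0.3879
  x=6: (0.014/0.149) × 3.1 = 0.2913
Sum = 3.4000 + 1.7631 + 0.3879 + 0.2913 = 5.8423

5.84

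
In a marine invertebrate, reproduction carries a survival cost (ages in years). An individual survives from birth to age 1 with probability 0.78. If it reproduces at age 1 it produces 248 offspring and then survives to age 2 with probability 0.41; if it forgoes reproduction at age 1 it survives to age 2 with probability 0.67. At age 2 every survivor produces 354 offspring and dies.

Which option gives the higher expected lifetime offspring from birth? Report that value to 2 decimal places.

breed at age 1: R₀ = 0.78 × (248 + 0.41 × 354) = 0.78 × 393.1400 = 306.6492
delay to age 2: R₀ = 0.78 × (0.67 × 354) = 0.78 × 237.1800 = 185.0004
Higher: breed at age 1 (306.6492).

306.65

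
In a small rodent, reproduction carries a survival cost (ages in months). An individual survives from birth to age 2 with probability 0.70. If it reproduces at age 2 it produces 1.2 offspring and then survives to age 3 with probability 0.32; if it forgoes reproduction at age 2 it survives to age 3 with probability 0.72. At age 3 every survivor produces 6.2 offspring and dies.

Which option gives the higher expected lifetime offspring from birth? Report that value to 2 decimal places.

breed at age 2: R₀ = 0.70 × (1.2 + 0.32 × 6.2) = 0.70 × 3.1840 = 2.2288
delay to age 3: R₀ = 0.70 × (0.72 × 6.2) = 0.70 × 4.4640 = 3.1248
Higher: delay to age 3 (3.1248).

3.12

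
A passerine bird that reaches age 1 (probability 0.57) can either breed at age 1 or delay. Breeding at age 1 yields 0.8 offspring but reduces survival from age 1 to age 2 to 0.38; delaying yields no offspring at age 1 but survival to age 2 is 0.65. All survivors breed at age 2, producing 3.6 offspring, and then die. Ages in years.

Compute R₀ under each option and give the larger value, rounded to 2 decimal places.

breed at age 1: R₀ = 0.57 × (0.8 + 0.38 × 3.6) = 0.57 × 2.1680 = 1.2358
delay to age 2: R₀ = 0.57 × (0.65 × 3.6) = 0.57 × 2.3400 = 1.3338
Higher: delay to age 2 (1.3338).

1.33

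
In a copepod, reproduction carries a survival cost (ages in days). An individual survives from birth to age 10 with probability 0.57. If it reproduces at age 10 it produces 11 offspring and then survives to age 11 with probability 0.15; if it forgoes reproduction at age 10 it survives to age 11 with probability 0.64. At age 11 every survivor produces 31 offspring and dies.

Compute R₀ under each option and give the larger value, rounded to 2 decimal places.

11.31

breed at age 10: R₀ = 0.57 × (11 + 0.15 × 31) = 0.57 × 15.6500 = 8.9205
delay to age 11: R₀ = 0.57 × (0.64 × 31) = 0.57 × 19.8400 = 11.3088
Higher: delay to age 11 (11.3088).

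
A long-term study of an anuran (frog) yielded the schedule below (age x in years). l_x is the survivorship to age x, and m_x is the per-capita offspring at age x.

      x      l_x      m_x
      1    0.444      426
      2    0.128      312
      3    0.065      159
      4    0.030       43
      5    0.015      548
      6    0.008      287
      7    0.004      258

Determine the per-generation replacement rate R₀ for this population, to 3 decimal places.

252.253

R₀ = Σ l_x m_x:
  age 1: 0.444 × 426 = 189.1440
  age 2: 0.128 × 312 = 39.9360
  age 3: 0.065 × 159 = 10.3350
  age 4: 0.030 × 43 = 1.2900
  age 5: 0.015 × 548 = 8.2200
  age 6: 0.008 × 287 = 2.2960
  age 7: 0.004 × 258 = 1.0320
R₀ = 189.1440 + 39.9360 + 10.3350 + 1.2900 + 8.2200 + 2.2960 + 1.0320 = 252.2530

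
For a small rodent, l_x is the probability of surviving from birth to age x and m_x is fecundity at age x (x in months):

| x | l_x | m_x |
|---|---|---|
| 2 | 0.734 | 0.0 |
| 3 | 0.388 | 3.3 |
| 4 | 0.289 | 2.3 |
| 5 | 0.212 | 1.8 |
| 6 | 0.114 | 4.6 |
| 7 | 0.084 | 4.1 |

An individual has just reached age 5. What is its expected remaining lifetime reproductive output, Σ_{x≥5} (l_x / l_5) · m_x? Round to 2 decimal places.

l_5 = 0.212. Conditional survival from age 5 to x is l_x / l_5.
  x=5: (0.212/0.212) × 1.8 = 1.8000
  x=6: (0.114/0.212) × 4.6 = 2.4736
  x=7: (0.084/0.212) × 4.1 = 1.6245
Sum = 1.8000 + 2.4736 + 1.6245 = 5.8981

5.90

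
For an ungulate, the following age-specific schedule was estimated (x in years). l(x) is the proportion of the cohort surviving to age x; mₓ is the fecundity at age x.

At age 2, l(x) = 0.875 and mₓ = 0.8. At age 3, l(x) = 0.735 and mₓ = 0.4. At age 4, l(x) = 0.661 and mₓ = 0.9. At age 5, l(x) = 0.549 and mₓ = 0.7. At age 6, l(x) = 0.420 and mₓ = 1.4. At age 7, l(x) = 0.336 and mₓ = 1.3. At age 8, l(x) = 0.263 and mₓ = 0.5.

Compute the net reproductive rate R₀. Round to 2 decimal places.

R₀ = Σ l(x) mₓ:
  age 2: 0.875 × 0.8 = 0.7000
  age 3: 0.735 × 0.4 = 0.2940
  age 4: 0.661 × 0.9 = 0.5949
  age 5: 0.549 × 0.7 = 0.3843
  age 6: 0.420 × 1.4 = 0.5880
  age 7: 0.336 × 1.3 = 0.4368
  age 8: 0.263 × 0.5 = 0.1315
R₀ = 0.7000 + 0.2940 + 0.5949 + 0.3843 + 0.5880 + 0.4368 + 0.1315 = 3.1295

3.13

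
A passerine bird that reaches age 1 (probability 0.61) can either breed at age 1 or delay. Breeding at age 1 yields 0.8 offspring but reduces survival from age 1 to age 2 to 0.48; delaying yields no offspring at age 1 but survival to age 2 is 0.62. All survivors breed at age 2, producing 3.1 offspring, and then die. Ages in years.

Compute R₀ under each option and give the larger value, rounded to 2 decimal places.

breed at age 1: R₀ = 0.61 × (0.8 + 0.48 × 3.1) = 0.61 × 2.2880 = 1.3957
delay to age 2: R₀ = 0.61 × (0.62 × 3.1) = 0.61 × 1.9220 = 1.1724
Higher: breed at age 1 (1.3957).

1.40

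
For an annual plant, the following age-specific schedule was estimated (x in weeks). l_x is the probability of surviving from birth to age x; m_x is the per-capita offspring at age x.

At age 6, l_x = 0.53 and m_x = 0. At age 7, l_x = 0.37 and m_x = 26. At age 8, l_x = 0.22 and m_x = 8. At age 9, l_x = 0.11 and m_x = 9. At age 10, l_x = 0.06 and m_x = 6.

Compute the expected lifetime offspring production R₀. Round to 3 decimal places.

R₀ = Σ l_x m_x:
  age 6: 0.53 × 0 = 0.0000
  age 7: 0.37 × 26 = 9.6200
  age 8: 0.22 × 8 = 1.7600
  age 9: 0.11 × 9 = 0.9900
  age 10: 0.06 × 6 = 0.3600
R₀ = 0.0000 + 9.6200 + 1.7600 + 0.9900 + 0.3600 = 12.7300

12.730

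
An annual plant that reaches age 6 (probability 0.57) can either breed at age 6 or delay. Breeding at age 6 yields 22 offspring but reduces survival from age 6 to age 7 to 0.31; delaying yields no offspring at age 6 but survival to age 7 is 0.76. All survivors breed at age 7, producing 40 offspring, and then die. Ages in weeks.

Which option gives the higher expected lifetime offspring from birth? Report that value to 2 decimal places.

19.61

breed at age 6: R₀ = 0.57 × (22 + 0.31 × 40) = 0.57 × 34.4000 = 19.6080
delay to age 7: R₀ = 0.57 × (0.76 × 40) = 0.57 × 30.4000 = 17.3280
Higher: breed at age 6 (19.6080).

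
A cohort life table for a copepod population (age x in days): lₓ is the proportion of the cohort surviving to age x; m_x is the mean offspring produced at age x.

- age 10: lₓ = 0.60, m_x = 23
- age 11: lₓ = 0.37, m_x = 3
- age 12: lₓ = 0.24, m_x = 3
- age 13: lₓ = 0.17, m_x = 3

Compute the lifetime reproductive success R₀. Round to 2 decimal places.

R₀ = Σ lₓ m_x:
  age 10: 0.60 × 23 = 13.8000
  age 11: 0.37 × 3 = 1.1100
  age 12: 0.24 × 3 = 0.7200
  age 13: 0.17 × 3 = 0.5100
R₀ = 13.8000 + 1.1100 + 0.7200 + 0.5100 = 16.1400

16.14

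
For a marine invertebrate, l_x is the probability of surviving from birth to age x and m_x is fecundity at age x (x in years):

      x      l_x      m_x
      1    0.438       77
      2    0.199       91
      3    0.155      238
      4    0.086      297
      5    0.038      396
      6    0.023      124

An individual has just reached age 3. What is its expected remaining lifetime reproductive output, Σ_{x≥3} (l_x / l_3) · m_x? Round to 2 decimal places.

l_3 = 0.155. Conditional survival from age 3 to x is l_x / l_3.
  x=3: (0.155/0.155) × 238 = 238.0000
  x=4: (0.086/0.155) × 297 = 164.7871
  x=5: (0.038/0.155) × 396 = 97.0839
  x=6: (0.023/0.155) × 124 = 18.4000
Sum = 238.0000 + 164.7871 + 97.0839 + 18.4000 = 518.2710

518.27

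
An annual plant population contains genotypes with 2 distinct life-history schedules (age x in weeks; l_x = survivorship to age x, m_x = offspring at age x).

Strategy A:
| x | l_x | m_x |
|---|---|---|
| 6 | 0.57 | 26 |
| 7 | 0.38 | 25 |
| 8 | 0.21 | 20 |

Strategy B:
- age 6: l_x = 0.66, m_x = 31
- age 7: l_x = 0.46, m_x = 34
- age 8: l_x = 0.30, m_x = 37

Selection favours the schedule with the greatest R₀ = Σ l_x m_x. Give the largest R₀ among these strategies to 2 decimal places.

47.20

Strategy A: R₀ = 0.57×26 + 0.38×25 + 0.21×20 = 28.5200
Strategy B: R₀ = 0.66×31 + 0.46×34 + 0.30×37 = 47.2000
Highest R₀: strategy B with 47.2000.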